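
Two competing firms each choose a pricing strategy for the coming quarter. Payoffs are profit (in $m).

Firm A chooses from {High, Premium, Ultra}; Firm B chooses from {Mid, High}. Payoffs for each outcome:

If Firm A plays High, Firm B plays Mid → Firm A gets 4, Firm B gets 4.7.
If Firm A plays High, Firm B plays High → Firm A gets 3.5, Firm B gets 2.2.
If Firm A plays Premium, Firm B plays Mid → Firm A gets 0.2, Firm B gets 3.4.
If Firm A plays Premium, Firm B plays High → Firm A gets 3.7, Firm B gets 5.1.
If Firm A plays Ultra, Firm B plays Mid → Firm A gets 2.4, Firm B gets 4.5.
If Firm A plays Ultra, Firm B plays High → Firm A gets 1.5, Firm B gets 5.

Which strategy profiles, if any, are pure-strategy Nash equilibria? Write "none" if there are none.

Firm A against Mid: payoffs 4, 0.2, 2.4 → best response High.
Firm A against High: payoffs 3.5, 3.7, 1.5 → best response Premium.
Firm B against High: payoffs 4.7, 2.2 → best response Mid.
Firm B against Premium: payoffs 3.4, 5.1 → best response High.
Firm B against Ultra: payoffs 4.5, 5 → best response High.
Mutual best responses: (High, Mid); (Premium, High).

Pure-strategy Nash equilibria: (High, Mid), (Premium, High)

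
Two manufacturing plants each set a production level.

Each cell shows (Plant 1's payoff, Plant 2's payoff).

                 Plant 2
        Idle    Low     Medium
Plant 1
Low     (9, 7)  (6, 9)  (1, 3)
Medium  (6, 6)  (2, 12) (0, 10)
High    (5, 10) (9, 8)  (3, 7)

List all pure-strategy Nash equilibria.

Check each profile: it is a Nash equilibrium iff no player can strictly gain by switching unilaterally.
(Low, Idle): Plant 2 can switch to Low (7 → 9). Not NE.
(Low, Low): Plant 1 can switch to High (6 → 9). Not NE.
(Low, Medium): Plant 1 can switch to High (1 → 3). Not NE.
(Medium, Idle): Plant 1 can switch to Low (6 → 9). Not NE.
(Medium, Low): Plant 1 can switch to Low (2 → 6). Not NE.
(Medium, Medium): Plant 1 can switch to Low (0 → 1). Not NE.
(High, Idle): Plant 1 can switch to Low (5 → 9). Not NE.
(High, Low): Plant 2 can switch to Idle (8 → 10). Not NE.
(High, Medium): Plant 2 can switch to Idle (7 → 10). Not NE.

No pure-strategy Nash equilibrium.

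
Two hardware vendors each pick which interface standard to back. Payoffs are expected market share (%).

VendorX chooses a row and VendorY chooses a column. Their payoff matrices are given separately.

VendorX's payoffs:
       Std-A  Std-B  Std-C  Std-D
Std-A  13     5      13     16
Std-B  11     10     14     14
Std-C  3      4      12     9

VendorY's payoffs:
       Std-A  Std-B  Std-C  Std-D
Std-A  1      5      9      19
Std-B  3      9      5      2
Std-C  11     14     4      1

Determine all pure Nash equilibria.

VendorX against Std-A: payoffs 13, 11, 3 → best response Std-A.
VendorX against Std-B: payoffs 5, 10, 4 → best response Std-B.
VendorX against Std-C: payoffs 13, 14, 12 → best response Std-B.
VendorX against Std-D: payoffs 16, 14, 9 → best response Std-A.
VendorY against Std-A: payoffs 1, 5, 9, 19 → best response Std-D.
VendorY against Std-B: payoffs 3, 9, 5, 2 → best response Std-B.
VendorY against Std-C: payoffs 11, 14, 4, 1 → best response Std-B.
Mutual best responses: (Std-A, Std-D); (Std-B, Std-B).

(Std-A, Std-D), (Std-B, Std-B)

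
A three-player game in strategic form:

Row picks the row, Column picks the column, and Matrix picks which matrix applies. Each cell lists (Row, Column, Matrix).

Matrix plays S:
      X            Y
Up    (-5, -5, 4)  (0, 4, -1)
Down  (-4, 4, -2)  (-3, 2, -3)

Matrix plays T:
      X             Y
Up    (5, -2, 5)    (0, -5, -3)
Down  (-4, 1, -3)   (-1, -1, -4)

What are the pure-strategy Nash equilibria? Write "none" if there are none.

(Up, X, S): Row can switch to Down (-5 → -4). Not NE.
(Up, X, T): Row gets 5, best alternative -4; Column gets -2, best alternative -5; Matrix gets 5, best alternative 4. No profitable deviation — NE.
(Up, Y, S): Row gets 0, best alternative -3; Column gets 4, best alternative -5; Matrix gets -1, best alternative -3. No profitable deviation — NE.
(Up, Y, T): Column can switch to X (-5 → -2). Not NE.
(Down, X, S): Row gets -4, best alternative -5; Column gets 4, best alternative 2; Matrix gets -2, best alternative -3. No profitable deviation — NE.
(Down, X, T): Row can switch to Up (-4 → 5). Not NE.
(Down, Y, S): Row can switch to Up (-3 → 0). Not NE.
(Down, Y, T): Row can switch to Up (-1 → 0). Not NE.

(Up, X, T), (Up, Y, S), (Down, X, S)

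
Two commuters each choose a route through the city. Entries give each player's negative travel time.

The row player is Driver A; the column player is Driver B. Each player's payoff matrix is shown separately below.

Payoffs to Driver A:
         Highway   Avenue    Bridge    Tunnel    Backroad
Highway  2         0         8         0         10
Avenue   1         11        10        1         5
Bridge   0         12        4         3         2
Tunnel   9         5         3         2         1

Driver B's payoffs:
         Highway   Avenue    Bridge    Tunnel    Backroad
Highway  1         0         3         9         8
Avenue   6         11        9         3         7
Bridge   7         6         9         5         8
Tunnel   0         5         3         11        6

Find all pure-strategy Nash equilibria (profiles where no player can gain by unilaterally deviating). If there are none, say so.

There is no pure-strategy Nash equilibrium.

Driver A against Highway: payoffs 2, 1, 0, 9 → best response Tunnel.
Driver A against Avenue: payoffs 0, 11, 12, 5 → best response Bridge.
Driver A against Bridge: payoffs 8, 10, 4, 3 → best response Avenue.
Driver A against Tunnel: payoffs 0, 1, 3, 2 → best response Bridge.
Driver A against Backroad: payoffs 10, 5, 2, 1 → best response Highway.
Driver B against Highway: payoffs 1, 0, 3, 9, 8 → best response Tunnel.
Driver B against Avenue: payoffs 6, 11, 9, 3, 7 → best response Avenue.
Driver B against Bridge: payoffs 7, 6, 9, 5, 8 → best response Bridge.
Driver B against Tunnel: payoffs 0, 5, 3, 11, 6 → best response Tunnel.
No profile is a mutual best response for all players.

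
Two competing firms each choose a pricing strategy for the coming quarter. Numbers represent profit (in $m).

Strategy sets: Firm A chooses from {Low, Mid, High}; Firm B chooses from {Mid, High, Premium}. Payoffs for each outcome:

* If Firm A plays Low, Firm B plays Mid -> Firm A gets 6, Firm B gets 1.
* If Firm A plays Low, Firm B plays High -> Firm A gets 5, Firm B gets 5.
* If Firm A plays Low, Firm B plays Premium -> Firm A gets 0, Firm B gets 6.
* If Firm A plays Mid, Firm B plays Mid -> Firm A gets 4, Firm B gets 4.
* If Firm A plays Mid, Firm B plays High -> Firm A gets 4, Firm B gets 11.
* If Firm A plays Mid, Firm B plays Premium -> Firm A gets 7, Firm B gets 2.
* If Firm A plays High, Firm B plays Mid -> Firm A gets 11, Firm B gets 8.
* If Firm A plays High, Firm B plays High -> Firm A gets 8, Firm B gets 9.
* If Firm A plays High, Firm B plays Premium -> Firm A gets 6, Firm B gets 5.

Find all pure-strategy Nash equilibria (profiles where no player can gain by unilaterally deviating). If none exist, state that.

Firm A against Mid: payoffs 6, 4, 11 → best response High.
Firm A against High: payoffs 5, 4, 8 → best response High.
Firm A against Premium: payoffs 0, 7, 6 → best response Mid.
Firm B against Low: payoffs 1, 5, 6 → best response Premium.
Firm B against Mid: payoffs 4, 11, 2 → best response High.
Firm B against High: payoffs 8, 9, 5 → best response High.
Mutual best responses: (High, High).

Pure NE: (High, High)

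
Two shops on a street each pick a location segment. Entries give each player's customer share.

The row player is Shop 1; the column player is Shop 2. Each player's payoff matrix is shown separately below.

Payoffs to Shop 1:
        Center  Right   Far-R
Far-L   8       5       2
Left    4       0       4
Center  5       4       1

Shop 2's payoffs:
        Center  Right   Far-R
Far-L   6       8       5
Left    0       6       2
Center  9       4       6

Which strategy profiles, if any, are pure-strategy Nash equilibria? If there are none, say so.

The unique pure-strategy Nash equilibrium is (Far-L, Right).

(Far-L, Center): Shop 2 can switch to Right (6 → 8). Not NE.
(Far-L, Right): Shop 1 gets 5, best alternative 4; Shop 2 gets 8, best alternative 6. No profitable deviation — NE.
(Far-L, Far-R): Shop 1 can switch to Left (2 → 4). Not NE.
(Left, Center): Shop 1 can switch to Far-L (4 → 8). Not NE.
(Left, Right): Shop 1 can switch to Far-L (0 → 5). Not NE.
(Left, Far-R): Shop 2 can switch to Right (2 → 6). Not NE.
(Center, Center): Shop 1 can switch to Far-L (5 → 8). Not NE.
(Center, Right): Shop 1 can switch to Far-L (4 → 5). Not NE.
(Center, Far-R): Shop 1 can switch to Far-L (1 → 2). Not NE.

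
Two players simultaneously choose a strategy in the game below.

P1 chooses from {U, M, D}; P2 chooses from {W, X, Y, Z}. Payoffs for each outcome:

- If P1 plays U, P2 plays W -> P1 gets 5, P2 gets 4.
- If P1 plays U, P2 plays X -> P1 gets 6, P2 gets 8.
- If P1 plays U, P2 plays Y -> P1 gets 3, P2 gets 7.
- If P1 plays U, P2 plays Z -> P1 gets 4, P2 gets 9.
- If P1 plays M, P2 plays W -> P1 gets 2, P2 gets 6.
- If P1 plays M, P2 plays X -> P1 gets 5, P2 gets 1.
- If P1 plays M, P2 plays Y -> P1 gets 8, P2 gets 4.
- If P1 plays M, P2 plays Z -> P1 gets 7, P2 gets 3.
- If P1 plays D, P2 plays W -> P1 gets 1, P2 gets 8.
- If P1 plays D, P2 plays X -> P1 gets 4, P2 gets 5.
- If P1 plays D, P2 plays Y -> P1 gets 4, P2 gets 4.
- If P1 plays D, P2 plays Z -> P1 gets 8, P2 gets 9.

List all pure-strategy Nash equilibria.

Pure NE: (D, Z)

P1 against W: payoffs 5, 2, 1 → best response U.
P1 against X: payoffs 6, 5, 4 → best response U.
P1 against Y: payoffs 3, 8, 4 → best response M.
P1 against Z: payoffs 4, 7, 8 → best response D.
P2 against U: payoffs 4, 8, 7, 9 → best response Z.
P2 against M: payoffs 6, 1, 4, 3 → best response W.
P2 against D: payoffs 8, 5, 4, 9 → best response Z.
Mutual best responses: (D, Z).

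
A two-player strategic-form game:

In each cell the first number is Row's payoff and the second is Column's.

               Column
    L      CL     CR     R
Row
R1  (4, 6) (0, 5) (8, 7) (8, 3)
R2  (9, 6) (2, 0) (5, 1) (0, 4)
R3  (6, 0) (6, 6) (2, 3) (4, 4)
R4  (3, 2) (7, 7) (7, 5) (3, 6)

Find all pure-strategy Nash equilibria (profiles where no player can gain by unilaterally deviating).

The pure Nash equilibria are (R1, CR); (R2, L); (R4, CL).

Check each profile: it is a Nash equilibrium iff no player can strictly gain by switching unilaterally.
(R1, L): Row can switch to R2 (4 → 9). Not NE.
(R1, CL): Row can switch to R2 (0 → 2). Not NE.
(R1, CR): Row gets 8, best alternative 7; Column gets 7, best alternative 6. No profitable deviation — NE.
(R1, R): Column can switch to L (3 → 6). Not NE.
(R2, L): Row gets 9, best alternative 6; Column gets 6, best alternative 4. No profitable deviation — NE.
(R2, CL): Row can switch to R3 (2 → 6). Not NE.
(R2, CR): Row can switch to R1 (5 → 8). Not NE.
(R2, R): Row can switch to R1 (0 → 8). Not NE.
(R3, L): Row can switch to R2 (6 → 9). Not NE.
(R3, CL): Row can switch to R4 (6 → 7). Not NE.
(R3, CR): Row can switch to R1 (2 → 8). Not NE.
(R3, R): Row can switch to R1 (4 → 8). Not NE.
(R4, CL): Row gets 7, best alternative 6; Column gets 7, best alternative 6. No profitable deviation — NE.
(The remaining 3 profiles each have a profitable deviation by the same check.)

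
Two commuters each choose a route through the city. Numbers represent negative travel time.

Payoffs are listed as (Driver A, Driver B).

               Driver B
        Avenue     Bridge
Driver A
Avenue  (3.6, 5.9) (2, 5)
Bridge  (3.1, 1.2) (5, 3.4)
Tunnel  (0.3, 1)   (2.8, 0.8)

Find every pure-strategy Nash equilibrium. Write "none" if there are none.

Driver A against Avenue: payoffs 3.6, 3.1, 0.3 → best response Avenue.
Driver A against Bridge: payoffs 2, 5, 2.8 → best response Bridge.
Driver B against Avenue: payoffs 5.9, 5 → best response Avenue.
Driver B against Bridge: payoffs 1.2, 3.4 → best response Bridge.
Driver B against Tunnel: payoffs 1, 0.8 → best response Avenue.
Mutual best responses: (Avenue, Avenue); (Bridge, Bridge).

Pure-strategy Nash equilibria: (Avenue, Avenue); (Bridge, Bridge)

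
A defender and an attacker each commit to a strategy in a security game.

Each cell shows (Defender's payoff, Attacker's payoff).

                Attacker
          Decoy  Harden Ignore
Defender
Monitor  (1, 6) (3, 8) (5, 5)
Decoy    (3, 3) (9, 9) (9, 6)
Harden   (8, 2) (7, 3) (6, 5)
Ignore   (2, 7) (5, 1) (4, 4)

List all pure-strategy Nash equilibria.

For each player, find the best response to each opponent profile; mutual best responses are the pure NE.
Defender against Decoy: payoffs 1, 3, 8, 2 → best response Harden.
Defender against Harden: payoffs 3, 9, 7, 5 → best response Decoy.
Defender against Ignore: payoffs 5, 9, 6, 4 → best response Decoy.
Attacker against Monitor: payoffs 6, 8, 5 → best response Harden.
Attacker against Decoy: payoffs 3, 9, 6 → best response Harden.
Attacker against Harden: payoffs 2, 3, 5 → best response Ignore.
Attacker against Ignore: payoffs 7, 1, 4 → best response Decoy.
Mutual best responses: (Decoy, Harden).

(Decoy, Harden)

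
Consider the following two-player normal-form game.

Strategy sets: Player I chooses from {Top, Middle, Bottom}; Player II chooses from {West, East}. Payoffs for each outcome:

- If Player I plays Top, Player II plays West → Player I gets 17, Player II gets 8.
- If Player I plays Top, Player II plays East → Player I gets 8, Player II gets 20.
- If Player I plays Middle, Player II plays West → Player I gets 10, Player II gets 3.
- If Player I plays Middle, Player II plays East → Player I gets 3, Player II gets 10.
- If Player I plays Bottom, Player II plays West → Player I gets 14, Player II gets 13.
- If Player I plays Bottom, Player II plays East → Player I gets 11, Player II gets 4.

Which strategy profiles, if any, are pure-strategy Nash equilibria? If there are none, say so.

Check each profile: it is a Nash equilibrium iff no player can strictly gain by switching unilaterally.
(Top, West): Player II can switch to East (8 → 20). Not NE.
(Top, East): Player I can switch to Bottom (8 → 11). Not NE.
(Middle, West): Player I can switch to Top (10 → 17). Not NE.
(Middle, East): Player I can switch to Top (3 → 8). Not NE.
(Bottom, West): Player I can switch to Top (14 → 17). Not NE.
(Bottom, East): Player II can switch to West (4 → 13). Not NE.

No pure-strategy Nash equilibrium.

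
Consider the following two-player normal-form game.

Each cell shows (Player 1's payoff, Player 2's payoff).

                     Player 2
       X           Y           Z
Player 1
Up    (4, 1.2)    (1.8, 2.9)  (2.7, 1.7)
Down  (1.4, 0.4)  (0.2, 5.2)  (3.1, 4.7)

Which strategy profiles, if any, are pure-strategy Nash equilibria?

(Up, X): Player 2 can switch to Y (1.2 → 2.9). Not NE.
(Up, Y): Player 1 gets 1.8, best alternative 0.2; Player 2 gets 2.9, best alternative 1.7. No profitable deviation — NE.
(Up, Z): Player 1 can switch to Down (2.7 → 3.1). Not NE.
(Down, X): Player 1 can switch to Up (1.4 → 4). Not NE.
(Down, Y): Player 1 can switch to Up (0.2 → 1.8). Not NE.
(Down, Z): Player 2 can switch to Y (4.7 → 5.2). Not NE.

(Up, Y)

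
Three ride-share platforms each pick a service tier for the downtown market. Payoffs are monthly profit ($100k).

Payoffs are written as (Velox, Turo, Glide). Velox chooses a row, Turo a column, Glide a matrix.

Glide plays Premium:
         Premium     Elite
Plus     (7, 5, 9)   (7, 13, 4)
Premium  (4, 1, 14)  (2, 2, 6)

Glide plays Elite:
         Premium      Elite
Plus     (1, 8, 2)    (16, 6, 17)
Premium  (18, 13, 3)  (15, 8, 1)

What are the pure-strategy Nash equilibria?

none

Velox against (Premium, Premium): payoffs 7, 4 → best response Plus.
Velox against (Premium, Elite): payoffs 1, 18 → best response Premium.
Velox against (Elite, Premium): payoffs 7, 2 → best response Plus.
Velox against (Elite, Elite): payoffs 16, 15 → best response Plus.
Turo against (Plus, Premium): payoffs 5, 13 → best response Elite.
Turo against (Plus, Elite): payoffs 8, 6 → best response Premium.
Turo against (Premium, Premium): payoffs 1, 2 → best response Elite.
Turo against (Premium, Elite): payoffs 13, 8 → best response Premium.
Glide against (Plus, Premium): payoffs 9, 2 → best response Premium.
Glide against (Plus, Elite): payoffs 4, 17 → best response Elite.
Glide against (Premium, Premium): payoffs 14, 3 → best response Premium.
Glide against (Premium, Elite): payoffs 6, 1 → best response Premium.
No profile is a mutual best response for all players.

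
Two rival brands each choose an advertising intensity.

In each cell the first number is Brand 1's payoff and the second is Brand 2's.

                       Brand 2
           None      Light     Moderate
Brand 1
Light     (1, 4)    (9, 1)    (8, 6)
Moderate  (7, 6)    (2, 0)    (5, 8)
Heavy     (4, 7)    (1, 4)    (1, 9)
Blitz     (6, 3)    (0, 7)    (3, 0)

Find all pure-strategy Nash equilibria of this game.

Pure NE: (Light, Moderate)

Mark each player's best response to every combination of opponents' strategies; a profile where every player is best-responding is a pure Nash equilibrium.
Brand 1 against None: payoffs 1, 7, 4, 6 → best response Moderate.
Brand 1 against Light: payoffs 9, 2, 1, 0 → best response Light.
Brand 1 against Moderate: payoffs 8, 5, 1, 3 → best response Light.
Brand 2 against Light: payoffs 4, 1, 6 → best response Moderate.
Brand 2 against Moderate: payoffs 6, 0, 8 → best response Moderate.
Brand 2 against Heavy: payoffs 7, 4, 9 → best response Moderate.
Brand 2 against Blitz: payoffs 3, 7, 0 → best response Light.
Mutual best responses: (Light, Moderate).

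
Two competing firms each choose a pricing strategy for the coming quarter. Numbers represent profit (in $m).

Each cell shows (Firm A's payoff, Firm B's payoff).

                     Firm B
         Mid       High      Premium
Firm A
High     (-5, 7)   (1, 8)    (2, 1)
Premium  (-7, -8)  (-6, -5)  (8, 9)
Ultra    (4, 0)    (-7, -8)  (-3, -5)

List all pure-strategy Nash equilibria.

For each strategy profile, look for a profitable unilateral deviation.
(High, Mid): Firm A can switch to Ultra (-5 → 4). Not NE.
(High, High): Firm A gets 1, best alternative -6; Firm B gets 8, best alternative 7. No profitable deviation — NE.
(High, Premium): Firm A can switch to Premium (2 → 8). Not NE.
(Premium, Mid): Firm A can switch to High (-7 → -5). Not NE.
(Premium, High): Firm A can switch to High (-6 → 1). Not NE.
(Premium, Premium): Firm A gets 8, best alternative 2; Firm B gets 9, best alternative -5. No profitable deviation — NE.
(Ultra, Mid): Firm A gets 4, best alternative -5; Firm B gets 0, best alternative -5. No profitable deviation — NE.
(Ultra, High): Firm A can switch to High (-7 → 1). Not NE.
(Ultra, Premium): Firm A can switch to High (-3 → 2). Not NE.

Pure-strategy Nash equilibria: (High, High) and (Premium, Premium) and (Ultra, Mid)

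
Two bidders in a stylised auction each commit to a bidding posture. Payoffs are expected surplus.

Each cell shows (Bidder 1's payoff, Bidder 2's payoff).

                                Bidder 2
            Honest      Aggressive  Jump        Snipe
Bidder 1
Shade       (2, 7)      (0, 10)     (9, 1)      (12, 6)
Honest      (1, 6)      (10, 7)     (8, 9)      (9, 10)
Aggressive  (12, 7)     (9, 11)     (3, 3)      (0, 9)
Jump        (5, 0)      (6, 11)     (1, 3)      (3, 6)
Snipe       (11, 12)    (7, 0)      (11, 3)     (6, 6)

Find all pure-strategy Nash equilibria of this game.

This game has no pure Nash equilibrium.

Check each profile: it is a Nash equilibrium iff no player can strictly gain by switching unilaterally.
(Shade, Honest): Bidder 1 can switch to Aggressive (2 → 12). Not NE.
(Shade, Aggressive): Bidder 1 can switch to Honest (0 → 10). Not NE.
(Shade, Jump): Bidder 1 can switch to Snipe (9 → 11). Not NE.
(Shade, Snipe): Bidder 2 can switch to Honest (6 → 7). Not NE.
(Honest, Honest): Bidder 1 can switch to Shade (1 → 2). Not NE.
(Honest, Aggressive): Bidder 2 can switch to Jump (7 → 9). Not NE.
(Honest, Jump): Bidder 1 can switch to Shade (8 → 9). Not NE.
(Honest, Snipe): Bidder 1 can switch to Shade (9 → 12). Not NE.
(The remaining 12 profiles each have a profitable deviation by the same check.)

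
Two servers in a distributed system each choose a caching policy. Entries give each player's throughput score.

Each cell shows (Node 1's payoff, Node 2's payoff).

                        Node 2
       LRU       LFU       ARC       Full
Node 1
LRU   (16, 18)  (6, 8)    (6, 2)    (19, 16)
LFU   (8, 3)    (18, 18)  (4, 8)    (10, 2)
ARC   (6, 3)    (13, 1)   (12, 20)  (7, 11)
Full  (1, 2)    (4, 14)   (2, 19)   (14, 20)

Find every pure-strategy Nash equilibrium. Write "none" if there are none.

Pure-strategy Nash equilibria: (LRU, LRU), (LFU, LFU), (ARC, ARC)

For each player, find the best response to each opponent profile; mutual best responses are the pure NE.
Node 1 against LRU: payoffs 16, 8, 6, 1 → best response LRU.
Node 1 against LFU: payoffs 6, 18, 13, 4 → best response LFU.
Node 1 against ARC: payoffs 6, 4, 12, 2 → best response ARC.
Node 1 against Full: payoffs 19, 10, 7, 14 → best response LRU.
Node 2 against LRU: payoffs 18, 8, 2, 16 → best response LRU.
Node 2 against LFU: payoffs 3, 18, 8, 2 → best response LFU.
Node 2 against ARC: payoffs 3, 1, 20, 11 → best response ARC.
Node 2 against Full: payoffs 2, 14, 19, 20 → best response Full.
Mutual best responses: (LRU, LRU); (LFU, LFU); (ARC, ARC).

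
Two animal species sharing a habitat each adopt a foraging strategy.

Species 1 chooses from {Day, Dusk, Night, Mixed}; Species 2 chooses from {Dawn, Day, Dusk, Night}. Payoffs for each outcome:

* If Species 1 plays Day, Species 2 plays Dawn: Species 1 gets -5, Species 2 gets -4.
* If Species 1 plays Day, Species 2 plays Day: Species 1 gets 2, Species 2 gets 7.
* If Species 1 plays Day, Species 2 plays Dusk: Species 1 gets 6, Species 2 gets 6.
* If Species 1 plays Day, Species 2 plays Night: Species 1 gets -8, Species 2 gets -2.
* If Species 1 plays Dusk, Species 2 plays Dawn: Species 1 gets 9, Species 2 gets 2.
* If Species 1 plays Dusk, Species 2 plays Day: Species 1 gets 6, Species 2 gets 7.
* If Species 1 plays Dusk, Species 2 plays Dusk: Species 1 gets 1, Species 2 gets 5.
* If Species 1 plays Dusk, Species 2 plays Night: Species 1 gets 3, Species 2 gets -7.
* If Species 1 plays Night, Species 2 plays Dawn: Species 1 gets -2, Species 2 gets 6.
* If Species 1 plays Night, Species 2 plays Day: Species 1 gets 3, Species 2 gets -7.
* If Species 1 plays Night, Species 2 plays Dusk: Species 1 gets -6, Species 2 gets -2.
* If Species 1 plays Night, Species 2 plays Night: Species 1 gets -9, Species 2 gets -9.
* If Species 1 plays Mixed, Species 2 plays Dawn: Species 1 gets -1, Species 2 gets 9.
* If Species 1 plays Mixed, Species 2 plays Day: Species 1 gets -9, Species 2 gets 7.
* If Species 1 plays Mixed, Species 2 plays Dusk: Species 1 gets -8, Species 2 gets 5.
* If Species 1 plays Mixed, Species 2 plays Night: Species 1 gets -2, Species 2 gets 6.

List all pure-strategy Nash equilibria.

(Day, Dawn): Species 1 can switch to Dusk (-5 → 9). Not NE.
(Day, Day): Species 1 can switch to Dusk (2 → 6). Not NE.
(Day, Dusk): Species 2 can switch to Day (6 → 7). Not NE.
(Day, Night): Species 1 can switch to Dusk (-8 → 3). Not NE.
(Dusk, Dawn): Species 2 can switch to Day (2 → 7). Not NE.
(Dusk, Day): Species 1 gets 6, best alternative 3; Species 2 gets 7, best alternative 5. No profitable deviation — NE.
(Dusk, Dusk): Species 1 can switch to Day (1 → 6). Not NE.
(The remaining 9 profiles each have a profitable deviation by the same check.)

The unique pure-strategy Nash equilibrium is (Dusk, Day).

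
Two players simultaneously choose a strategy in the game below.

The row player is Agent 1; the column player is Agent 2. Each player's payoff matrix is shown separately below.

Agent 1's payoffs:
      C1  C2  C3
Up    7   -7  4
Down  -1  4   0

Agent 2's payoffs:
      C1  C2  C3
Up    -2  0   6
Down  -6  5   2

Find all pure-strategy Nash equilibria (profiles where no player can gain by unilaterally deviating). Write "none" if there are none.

(Up, C1): Agent 2 can switch to C2 (-2 → 0). Not NE.
(Up, C2): Agent 1 can switch to Down (-7 → 4). Not NE.
(Up, C3): Agent 1 gets 4, best alternative 0; Agent 2 gets 6, best alternative 0. No profitable deviation — NE.
(Down, C1): Agent 1 can switch to Up (-1 → 7). Not NE.
(Down, C2): Agent 1 gets 4, best alternative -7; Agent 2 gets 5, best alternative 2. No profitable deviation — NE.
(Down, C3): Agent 1 can switch to Up (0 → 4). Not NE.

The pure Nash equilibria are (Up, C3); (Down, C2).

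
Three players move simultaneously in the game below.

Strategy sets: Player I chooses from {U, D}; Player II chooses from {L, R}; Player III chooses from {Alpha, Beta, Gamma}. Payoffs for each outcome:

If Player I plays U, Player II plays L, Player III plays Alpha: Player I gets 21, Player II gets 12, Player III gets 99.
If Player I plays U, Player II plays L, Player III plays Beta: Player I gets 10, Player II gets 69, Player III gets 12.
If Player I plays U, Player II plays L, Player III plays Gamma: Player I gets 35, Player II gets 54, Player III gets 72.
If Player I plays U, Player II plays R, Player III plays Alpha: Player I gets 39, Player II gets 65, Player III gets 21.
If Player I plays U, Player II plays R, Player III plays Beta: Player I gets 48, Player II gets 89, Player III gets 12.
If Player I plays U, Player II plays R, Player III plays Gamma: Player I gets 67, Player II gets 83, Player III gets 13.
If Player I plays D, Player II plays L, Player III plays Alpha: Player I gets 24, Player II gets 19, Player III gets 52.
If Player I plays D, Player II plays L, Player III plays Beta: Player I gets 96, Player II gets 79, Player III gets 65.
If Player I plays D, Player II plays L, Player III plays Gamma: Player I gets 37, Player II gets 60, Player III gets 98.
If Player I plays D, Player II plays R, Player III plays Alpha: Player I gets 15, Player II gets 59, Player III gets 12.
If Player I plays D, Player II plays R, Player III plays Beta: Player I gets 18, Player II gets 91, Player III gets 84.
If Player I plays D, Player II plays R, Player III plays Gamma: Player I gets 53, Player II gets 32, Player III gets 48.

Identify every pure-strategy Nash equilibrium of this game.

(U, R, Alpha), (D, L, Gamma)

Player I against (L, Alpha): payoffs 21, 24 → best response D.
Player I against (L, Beta): payoffs 10, 96 → best response D.
Player I against (L, Gamma): payoffs 35, 37 → best response D.
Player I against (R, Alpha): payoffs 39, 15 → best response U.
Player I against (R, Beta): payoffs 48, 18 → best response U.
Player I against (R, Gamma): payoffs 67, 53 → best response U.
Player II against (U, Alpha): payoffs 12, 65 → best response R.
Player II against (U, Beta): payoffs 69, 89 → best response R.
Player II against (U, Gamma): payoffs 54, 83 → best response R.
Player II against (D, Alpha): payoffs 19, 59 → best response R.
Player II against (D, Beta): payoffs 79, 91 → best response R.
Player II against (D, Gamma): payoffs 60, 32 → best response L.
Player III against (U, L): payoffs 99, 12, 72 → best response Alpha.
Player III against (U, R): payoffs 21, 12, 13 → best response Alpha.
Player III against (D, L): payoffs 52, 65, 98 → best response Gamma.
Player III against (D, R): payoffs 12, 84, 48 → best response Beta.
Mutual best responses: (U, R, Alpha); (D, L, Gamma).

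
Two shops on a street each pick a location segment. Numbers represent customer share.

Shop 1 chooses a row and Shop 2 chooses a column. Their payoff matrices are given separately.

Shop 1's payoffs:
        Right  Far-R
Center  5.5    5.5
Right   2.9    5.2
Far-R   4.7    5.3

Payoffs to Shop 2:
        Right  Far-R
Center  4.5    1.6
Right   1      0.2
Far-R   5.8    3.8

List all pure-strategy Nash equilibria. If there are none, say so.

Pure NE: (Center, Right)

Shop 1 against Right: payoffs 5.5, 2.9, 4.7 → best response Center.
Shop 1 against Far-R: payoffs 5.5, 5.2, 5.3 → best response Center.
Shop 2 against Center: payoffs 4.5, 1.6 → best response Right.
Shop 2 against Right: payoffs 1, 0.2 → best response Right.
Shop 2 against Far-R: payoffs 5.8, 3.8 → best response Right.
Mutual best responses: (Center, Right).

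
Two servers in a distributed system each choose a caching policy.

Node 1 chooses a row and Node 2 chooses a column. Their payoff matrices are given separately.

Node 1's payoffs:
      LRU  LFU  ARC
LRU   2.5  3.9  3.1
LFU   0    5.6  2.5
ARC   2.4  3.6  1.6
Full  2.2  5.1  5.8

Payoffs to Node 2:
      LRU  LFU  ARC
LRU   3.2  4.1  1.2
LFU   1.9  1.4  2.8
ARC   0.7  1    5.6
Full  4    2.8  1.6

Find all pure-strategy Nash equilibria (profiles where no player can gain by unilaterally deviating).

none

(LRU, LRU): Node 2 can switch to LFU (3.2 → 4.1). Not NE.
(LRU, LFU): Node 1 can switch to LFU (3.9 → 5.6). Not NE.
(LRU, ARC): Node 1 can switch to Full (3.1 → 5.8). Not NE.
(LFU, LRU): Node 1 can switch to LRU (0 → 2.5). Not NE.
(LFU, LFU): Node 2 can switch to LRU (1.4 → 1.9). Not NE.
(LFU, ARC): Node 1 can switch to LRU (2.5 → 3.1). Not NE.
(ARC, LRU): Node 1 can switch to LRU (2.4 → 2.5). Not NE.
(ARC, LFU): Node 1 can switch to LRU (3.6 → 3.9). Not NE.
(The remaining 4 profiles each have a profitable deviation by the same check.)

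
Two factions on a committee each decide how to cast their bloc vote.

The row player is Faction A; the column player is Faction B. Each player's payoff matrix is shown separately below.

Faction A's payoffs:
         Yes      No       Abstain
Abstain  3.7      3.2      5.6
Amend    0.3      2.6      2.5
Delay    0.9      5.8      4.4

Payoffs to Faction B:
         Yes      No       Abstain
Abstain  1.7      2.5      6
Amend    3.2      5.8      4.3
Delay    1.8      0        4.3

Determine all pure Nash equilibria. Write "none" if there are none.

(Abstain, Yes): Faction B can switch to No (1.7 → 2.5). Not NE.
(Abstain, No): Faction A can switch to Delay (3.2 → 5.8). Not NE.
(Abstain, Abstain): Faction A gets 5.6, best alternative 4.4; Faction B gets 6, best alternative 2.5. No profitable deviation — NE.
(Amend, Yes): Faction A can switch to Abstain (0.3 → 3.7). Not NE.
(Amend, No): Faction A can switch to Abstain (2.6 → 3.2). Not NE.
(Amend, Abstain): Faction A can switch to Abstain (2.5 → 5.6). Not NE.
(Delay, Yes): Faction A can switch to Abstain (0.9 → 3.7). Not NE.
(Delay, No): Faction B can switch to Yes (0 → 1.8). Not NE.
(Delay, Abstain): Faction A can switch to Abstain (4.4 → 5.6). Not NE.

Pure NE: (Abstain, Abstain)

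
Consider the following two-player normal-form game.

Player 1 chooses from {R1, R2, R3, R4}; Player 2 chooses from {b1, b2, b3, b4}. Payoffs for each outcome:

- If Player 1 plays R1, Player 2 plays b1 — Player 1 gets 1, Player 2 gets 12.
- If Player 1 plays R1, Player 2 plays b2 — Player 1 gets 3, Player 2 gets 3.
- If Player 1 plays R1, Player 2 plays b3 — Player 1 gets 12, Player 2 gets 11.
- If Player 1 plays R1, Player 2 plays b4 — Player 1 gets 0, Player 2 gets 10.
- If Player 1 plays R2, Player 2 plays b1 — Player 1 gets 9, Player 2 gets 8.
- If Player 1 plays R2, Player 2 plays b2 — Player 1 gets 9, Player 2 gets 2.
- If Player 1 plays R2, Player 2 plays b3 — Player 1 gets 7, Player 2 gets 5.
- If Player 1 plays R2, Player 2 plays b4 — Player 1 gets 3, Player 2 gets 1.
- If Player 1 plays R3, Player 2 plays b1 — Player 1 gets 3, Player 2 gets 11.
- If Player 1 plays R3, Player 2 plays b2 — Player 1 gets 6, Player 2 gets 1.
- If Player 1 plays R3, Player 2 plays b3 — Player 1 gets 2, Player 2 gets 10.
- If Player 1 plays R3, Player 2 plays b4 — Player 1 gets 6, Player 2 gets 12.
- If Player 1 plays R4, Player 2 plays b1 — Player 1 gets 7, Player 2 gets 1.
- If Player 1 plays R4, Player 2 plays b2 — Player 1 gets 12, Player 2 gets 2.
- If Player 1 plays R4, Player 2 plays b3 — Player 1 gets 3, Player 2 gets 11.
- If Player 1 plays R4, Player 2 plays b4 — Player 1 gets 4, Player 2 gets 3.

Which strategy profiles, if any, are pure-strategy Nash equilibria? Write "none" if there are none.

Player 1 against b1: payoffs 1, 9, 3, 7 → best response R2.
Player 1 against b2: payoffs 3, 9, 6, 12 → best response R4.
Player 1 against b3: payoffs 12, 7, 2, 3 → best response R1.
Player 1 against b4: payoffs 0, 3, 6, 4 → best response R3.
Player 2 against R1: payoffs 12, 3, 11, 10 → best response b1.
Player 2 against R2: payoffs 8, 2, 5, 1 → best response b1.
Player 2 against R3: payoffs 11, 1, 10, 12 → best response b4.
Player 2 against R4: payoffs 1, 2, 11, 3 → best response b3.
Mutual best responses: (R2, b1); (R3, b4).

Pure-strategy Nash equilibria: (R2, b1), (R3, b4)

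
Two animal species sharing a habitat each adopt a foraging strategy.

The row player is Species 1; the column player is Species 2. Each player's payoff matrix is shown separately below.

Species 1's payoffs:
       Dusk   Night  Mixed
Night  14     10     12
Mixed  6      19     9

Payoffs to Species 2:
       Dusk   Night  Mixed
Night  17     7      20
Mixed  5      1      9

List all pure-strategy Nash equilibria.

Species 1 against Dusk: payoffs 14, 6 → best response Night.
Species 1 against Night: payoffs 10, 19 → best response Mixed.
Species 1 against Mixed: payoffs 12, 9 → best response Night.
Species 2 against Night: payoffs 17, 7, 20 → best response Mixed.
Species 2 against Mixed: payoffs 5, 1, 9 → best response Mixed.
Mutual best responses: (Night, Mixed).

(Night, Mixed)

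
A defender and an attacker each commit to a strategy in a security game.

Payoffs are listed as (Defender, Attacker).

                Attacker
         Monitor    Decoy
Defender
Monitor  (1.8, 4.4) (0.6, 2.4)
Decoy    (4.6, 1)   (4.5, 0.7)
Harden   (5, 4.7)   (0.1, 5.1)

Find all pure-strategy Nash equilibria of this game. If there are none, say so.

No pure-strategy Nash equilibrium.

Defender against Monitor: payoffs 1.8, 4.6, 5 → best response Harden.
Defender against Decoy: payoffs 0.6, 4.5, 0.1 → best response Decoy.
Attacker against Monitor: payoffs 4.4, 2.4 → best response Monitor.
Attacker against Decoy: payoffs 1, 0.7 → best response Monitor.
Attacker against Harden: payoffs 4.7, 5.1 → best response Decoy.
No profile is a mutual best response for all players.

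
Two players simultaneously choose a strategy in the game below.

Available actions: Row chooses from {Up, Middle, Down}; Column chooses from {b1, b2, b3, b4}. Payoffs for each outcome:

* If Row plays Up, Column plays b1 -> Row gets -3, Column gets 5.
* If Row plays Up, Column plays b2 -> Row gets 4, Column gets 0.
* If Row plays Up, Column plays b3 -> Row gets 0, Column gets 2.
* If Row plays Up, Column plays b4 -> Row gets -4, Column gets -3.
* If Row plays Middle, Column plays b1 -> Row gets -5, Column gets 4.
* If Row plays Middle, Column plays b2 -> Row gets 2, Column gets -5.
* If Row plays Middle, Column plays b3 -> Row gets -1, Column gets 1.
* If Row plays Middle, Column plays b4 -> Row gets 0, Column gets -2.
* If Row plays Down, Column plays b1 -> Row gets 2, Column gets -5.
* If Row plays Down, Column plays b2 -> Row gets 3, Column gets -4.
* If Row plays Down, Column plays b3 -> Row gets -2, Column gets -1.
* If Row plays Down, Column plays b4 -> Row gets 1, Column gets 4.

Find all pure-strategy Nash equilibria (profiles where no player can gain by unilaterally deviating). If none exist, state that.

Pure NE: (Down, b4)

(Up, b1): Row can switch to Down (-3 → 2). Not NE.
(Up, b2): Column can switch to b1 (0 → 5). Not NE.
(Up, b3): Column can switch to b1 (2 → 5). Not NE.
(Up, b4): Row can switch to Middle (-4 → 0). Not NE.
(Middle, b1): Row can switch to Up (-5 → -3). Not NE.
(Middle, b2): Row can switch to Up (2 → 4). Not NE.
(Middle, b3): Row can switch to Up (-1 → 0). Not NE.
(Middle, b4): Row can switch to Down (0 → 1). Not NE.
(Down, b4): Row gets 1, best alternative 0; Column gets 4, best alternative -1. No profitable deviation — NE.
(The remaining 3 profiles each have a profitable deviation by the same check.)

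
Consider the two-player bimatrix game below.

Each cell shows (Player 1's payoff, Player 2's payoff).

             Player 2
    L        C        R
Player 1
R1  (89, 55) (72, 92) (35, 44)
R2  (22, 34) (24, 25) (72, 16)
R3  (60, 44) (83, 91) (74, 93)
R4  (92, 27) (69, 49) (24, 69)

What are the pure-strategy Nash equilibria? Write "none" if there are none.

Pure NE: (R3, R)

Mark each player's best response to every combination of opponents' strategies; a profile where every player is best-responding is a pure Nash equilibrium.
Player 1 against L: payoffs 89, 22, 60, 92 → best response R4.
Player 1 against C: payoffs 72, 24, 83, 69 → best response R3.
Player 1 against R: payoffs 35, 72, 74, 24 → best response R3.
Player 2 against R1: payoffs 55, 92, 44 → best response C.
Player 2 against R2: payoffs 34, 25, 16 → best response L.
Player 2 against R3: payoffs 44, 91, 93 → best response R.
Player 2 against R4: payoffs 27, 49, 69 → best response R.
Mutual best responses: (R3, R).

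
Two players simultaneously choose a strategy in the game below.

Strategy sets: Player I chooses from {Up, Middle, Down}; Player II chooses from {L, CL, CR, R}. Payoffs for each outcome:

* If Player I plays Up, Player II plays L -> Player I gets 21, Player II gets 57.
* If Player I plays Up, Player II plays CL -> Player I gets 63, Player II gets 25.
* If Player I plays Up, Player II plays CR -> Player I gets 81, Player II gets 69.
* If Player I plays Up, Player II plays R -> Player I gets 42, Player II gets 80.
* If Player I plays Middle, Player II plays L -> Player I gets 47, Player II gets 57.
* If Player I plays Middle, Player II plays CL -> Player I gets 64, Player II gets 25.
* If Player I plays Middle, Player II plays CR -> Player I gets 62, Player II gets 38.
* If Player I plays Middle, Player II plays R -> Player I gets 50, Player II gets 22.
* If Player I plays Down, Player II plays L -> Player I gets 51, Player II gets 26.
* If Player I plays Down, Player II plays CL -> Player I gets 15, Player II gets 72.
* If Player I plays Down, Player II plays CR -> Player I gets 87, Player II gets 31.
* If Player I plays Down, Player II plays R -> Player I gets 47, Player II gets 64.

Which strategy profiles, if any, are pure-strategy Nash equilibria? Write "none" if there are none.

Player I against L: payoffs 21, 47, 51 → best response Down.
Player I against CL: payoffs 63, 64, 15 → best response Middle.
Player I against CR: payoffs 81, 62, 87 → best response Down.
Player I against R: payoffs 42, 50, 47 → best response Middle.
Player II against Up: payoffs 57, 25, 69, 80 → best response R.
Player II against Middle: payoffs 57, 25, 38, 22 → best response L.
Player II against Down: payoffs 26, 72, 31, 64 → best response CL.
No profile is a mutual best response for all players.

This game has no pure Nash equilibrium.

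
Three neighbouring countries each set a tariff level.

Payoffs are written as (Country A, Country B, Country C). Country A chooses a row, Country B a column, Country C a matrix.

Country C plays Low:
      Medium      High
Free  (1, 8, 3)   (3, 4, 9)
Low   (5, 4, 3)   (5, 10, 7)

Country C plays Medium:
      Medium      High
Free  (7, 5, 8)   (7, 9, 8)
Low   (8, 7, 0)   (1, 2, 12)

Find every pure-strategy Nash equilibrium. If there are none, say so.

none

Country A against (Medium, Low): payoffs 1, 5 → best response Low.
Country A against (Medium, Medium): payoffs 7, 8 → best response Low.
Country A against (High, Low): payoffs 3, 5 → best response Low.
Country A against (High, Medium): payoffs 7, 1 → best response Free.
Country B against (Free, Low): payoffs 8, 4 → best response Medium.
Country B against (Free, Medium): payoffs 5, 9 → best response High.
Country B against (Low, Low): payoffs 4, 10 → best response High.
Country B against (Low, Medium): payoffs 7, 2 → best response Medium.
Country C against (Free, Medium): payoffs 3, 8 → best response Medium.
Country C against (Free, High): payoffs 9, 8 → best response Low.
Country C against (Low, Medium): payoffs 3, 0 → best response Low.
Country C against (Low, High): payoffs 7, 12 → best response Medium.
No profile is a mutual best response for all players.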